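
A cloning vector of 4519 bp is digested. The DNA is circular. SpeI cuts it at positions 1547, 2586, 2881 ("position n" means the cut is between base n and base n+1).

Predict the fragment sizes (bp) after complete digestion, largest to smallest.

Circular molecule, 3 cuts → 3 fragments:
  2586 − 1547 = 1039 bp
  2881 − 2586 = 295 bp
  wrap: 4519 − 2881 + 1547 = 3185 bp
Sorted largest to smallest: 3185, 1039, 295 bp.

3185, 1039, 295 bp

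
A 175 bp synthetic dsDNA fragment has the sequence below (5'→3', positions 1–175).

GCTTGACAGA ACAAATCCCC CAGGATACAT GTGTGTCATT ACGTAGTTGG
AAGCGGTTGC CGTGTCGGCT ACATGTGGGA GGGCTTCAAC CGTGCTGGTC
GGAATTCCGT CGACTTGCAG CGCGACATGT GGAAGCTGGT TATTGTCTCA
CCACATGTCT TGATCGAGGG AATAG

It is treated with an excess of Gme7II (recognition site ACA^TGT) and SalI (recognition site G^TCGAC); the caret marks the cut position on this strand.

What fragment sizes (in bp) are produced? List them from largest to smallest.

Gme7II sites (ACATGT) start at positions 27, 71, 125, 153.
Gme7II cuts after base 3 of each site, so after positions 29, 73, 127, 155.
The SalI site (GTCGAC) starts at position 109.
SalI cuts after the first base of each site, so after position 109.
Combined cut positions: 29, 73, 109, 127, 155.
Linear molecule, 5 cuts → 6 fragments:
  1–29 → 29 bp
  30–73 → 44 bp
  74–109 → 36 bp
  110–127 → 18 bp
  128–155 → 28 bp
  156–175 → 20 bp
Sorted largest to smallest: 44, 36, 29, 28, 20, 18 bp.

44, 36, 29, 28, 20, 18 bp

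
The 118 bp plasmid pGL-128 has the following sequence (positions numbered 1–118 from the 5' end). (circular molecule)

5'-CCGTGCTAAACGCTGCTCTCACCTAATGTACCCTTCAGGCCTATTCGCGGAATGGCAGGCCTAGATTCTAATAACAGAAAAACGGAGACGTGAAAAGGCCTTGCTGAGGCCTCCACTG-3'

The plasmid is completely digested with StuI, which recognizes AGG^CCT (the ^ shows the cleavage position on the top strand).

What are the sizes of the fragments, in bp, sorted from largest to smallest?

48, 39, 20, 11 bp

StuI sites (AGGCCT) start at positions 37, 57, 96, 107.
StuI cuts after base 3 of each site, so after positions 39, 59, 98, 109.
Circular molecule, 4 cuts → 4 fragments:
  40–59 → 20 bp
  60–98 → 39 bp
  99–109 → 11 bp
  110–118 then 1–39 → 9 + 39 = 48 bp
Sorted largest to smallest: 48, 39, 20, 11 bp.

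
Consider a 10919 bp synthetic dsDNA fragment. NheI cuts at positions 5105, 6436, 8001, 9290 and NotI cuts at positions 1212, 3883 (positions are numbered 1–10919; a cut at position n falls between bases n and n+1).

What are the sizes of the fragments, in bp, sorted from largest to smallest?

2671, 1629, 1565, 1331, 1289, 1222, 1212 bp

Combined cut positions (sorted): 1212, 3883, 5105, 6436, 8001, 9290.
Linear molecule, 6 cuts → 7 fragments:
  1212 − 0 = 1212 bp
  3883 − 1212 = 2671 bp
  5105 − 3883 = 1222 bp
  6436 − 5105 = 1331 bp
  8001 − 6436 = 1565 bp
  9290 − 8001 = 1289 bp
  10919 − 9290 = 1629 bp
Sorted largest to smallest: 2671, 1629, 1565, 1331, 1289, 1222, 1212 bp.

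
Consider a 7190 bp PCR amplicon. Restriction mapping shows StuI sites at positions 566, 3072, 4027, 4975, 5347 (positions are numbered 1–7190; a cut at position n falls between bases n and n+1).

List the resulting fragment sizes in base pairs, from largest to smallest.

2506, 1843, 955, 948, 566, 372 bp

Linear molecule, 5 cuts → 6 fragments:
  566 − 0 = 566 bp
  3072 − 566 = 2506 bp
  4027 − 3072 = 955 bp
  4975 − 4027 = 948 bp
  5347 − 4975 = 372 bp
  7190 − 5347 = 1843 bp
Sorted largest to smallest: 2506, 1843, 955, 948, 566, 372 bp.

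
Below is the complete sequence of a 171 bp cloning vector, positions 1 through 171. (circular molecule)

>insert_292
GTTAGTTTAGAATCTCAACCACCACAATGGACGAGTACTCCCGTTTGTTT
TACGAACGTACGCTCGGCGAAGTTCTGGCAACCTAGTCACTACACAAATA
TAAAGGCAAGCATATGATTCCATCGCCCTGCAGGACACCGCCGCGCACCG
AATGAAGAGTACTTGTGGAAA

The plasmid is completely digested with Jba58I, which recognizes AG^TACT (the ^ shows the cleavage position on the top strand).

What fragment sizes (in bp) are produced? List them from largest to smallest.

124, 47 bp

Jba58I sites (AGTACT) start at positions 34, 158.
Jba58I cuts after base 2 of each site, so after positions 35, 159.
Circular molecule, 2 cuts → 2 fragments:
  36–159 → 124 bp
  160–171 then 1–35 → 12 + 35 = 47 bp
Sorted largest to smallest: 124, 47 bp.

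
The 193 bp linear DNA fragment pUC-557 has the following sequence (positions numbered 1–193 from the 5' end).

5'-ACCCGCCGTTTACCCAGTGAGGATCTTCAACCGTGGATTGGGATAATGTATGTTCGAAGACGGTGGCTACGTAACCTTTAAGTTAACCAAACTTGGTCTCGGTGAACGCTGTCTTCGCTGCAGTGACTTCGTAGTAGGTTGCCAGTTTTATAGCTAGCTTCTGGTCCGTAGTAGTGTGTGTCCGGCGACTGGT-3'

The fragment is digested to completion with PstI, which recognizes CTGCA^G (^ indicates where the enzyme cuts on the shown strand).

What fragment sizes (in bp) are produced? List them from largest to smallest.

122, 71 bp

The PstI site (CTGCAG) starts at position 118.
PstI cuts after base 5 of each site (before the last base), so after position 122.
Linear molecule, 1 cut → 2 fragments:
  1–122 → 122 bp
  123–193 → 71 bp
Sorted largest to smallest: 122, 71 bp.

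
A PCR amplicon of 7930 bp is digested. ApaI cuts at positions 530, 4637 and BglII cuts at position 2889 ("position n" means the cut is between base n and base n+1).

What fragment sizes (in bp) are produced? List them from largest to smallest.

3293, 2359, 1748, 530 bp

Combined cut positions (sorted): 530, 2889, 4637.
Linear molecule, 3 cuts → 4 fragments:
  530 − 0 = 530 bp
  2889 − 530 = 2359 bp
  4637 − 2889 = 1748 bp
  7930 − 4637 = 3293 bp
Sorted largest to smallest: 3293, 2359, 1748, 530 bp.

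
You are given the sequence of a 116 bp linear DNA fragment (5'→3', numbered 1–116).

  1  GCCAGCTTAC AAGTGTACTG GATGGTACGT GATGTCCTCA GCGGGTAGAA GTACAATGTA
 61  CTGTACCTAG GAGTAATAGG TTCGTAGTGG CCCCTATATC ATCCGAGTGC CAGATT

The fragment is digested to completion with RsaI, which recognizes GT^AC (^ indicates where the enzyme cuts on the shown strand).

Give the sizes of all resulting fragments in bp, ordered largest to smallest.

RsaI sites (GTAC) start at positions 15, 25, 51, 58, 63.
RsaI cuts after base 2 of each site, so after positions 16, 26, 52, 59, 64.
Linear molecule, 5 cuts → 6 fragments:
  1–16 → 16 bp
  17–26 → 10 bp
  27–52 → 26 bp
  53–59 → 7 bp
  60–64 → 5 bp
  65–116 → 52 bp
Sorted largest to smallest: 52, 26, 16, 10, 7, 5 bp.

52, 26, 16, 10, 7, 5 bp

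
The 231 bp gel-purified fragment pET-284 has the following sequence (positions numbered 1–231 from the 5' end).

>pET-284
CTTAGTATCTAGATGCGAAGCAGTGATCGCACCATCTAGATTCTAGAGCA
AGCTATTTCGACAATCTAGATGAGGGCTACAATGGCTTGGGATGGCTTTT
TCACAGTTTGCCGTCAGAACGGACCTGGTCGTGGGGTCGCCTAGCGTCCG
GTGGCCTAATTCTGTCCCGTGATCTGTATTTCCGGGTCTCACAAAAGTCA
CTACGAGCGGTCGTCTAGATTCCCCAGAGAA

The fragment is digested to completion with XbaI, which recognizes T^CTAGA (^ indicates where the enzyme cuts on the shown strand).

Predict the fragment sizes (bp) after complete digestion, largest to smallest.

XbaI sites (TCTAGA) start at positions 8, 35, 42, 65, 214.
XbaI cuts after the first base of each site, so after positions 8, 35, 42, 65, 214.
Linear molecule, 5 cuts → 6 fragments:
  1–8 → 8 bp
  9–35 → 27 bp
  36–42 → 7 bp
  43–65 → 23 bp
  66–214 → 149 bp
  215–231 → 17 bp
Sorted largest to smallest: 149, 27, 23, 17, 8, 7 bp.

149, 27, 23, 17, 8, 7 bp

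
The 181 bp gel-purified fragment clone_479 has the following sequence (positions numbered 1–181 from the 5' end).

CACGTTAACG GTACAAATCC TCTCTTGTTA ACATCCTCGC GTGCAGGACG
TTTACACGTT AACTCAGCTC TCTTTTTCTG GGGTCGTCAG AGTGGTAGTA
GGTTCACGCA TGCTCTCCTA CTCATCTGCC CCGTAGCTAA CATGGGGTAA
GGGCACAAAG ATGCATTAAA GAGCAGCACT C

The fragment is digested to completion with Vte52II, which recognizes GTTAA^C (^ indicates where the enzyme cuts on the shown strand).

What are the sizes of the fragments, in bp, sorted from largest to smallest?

119, 31, 23, 8 bp

Vte52II sites (GTTAAC) start at positions 4, 27, 58.
Vte52II cuts after base 5 of each site (before the last base), so after positions 8, 31, 62.
Linear molecule, 3 cuts → 4 fragments:
  1–8 → 8 bp
  9–31 → 23 bp
  32–62 → 31 bp
  63–181 → 119 bp
Sorted largest to smallest: 119, 31, 23, 8 bp.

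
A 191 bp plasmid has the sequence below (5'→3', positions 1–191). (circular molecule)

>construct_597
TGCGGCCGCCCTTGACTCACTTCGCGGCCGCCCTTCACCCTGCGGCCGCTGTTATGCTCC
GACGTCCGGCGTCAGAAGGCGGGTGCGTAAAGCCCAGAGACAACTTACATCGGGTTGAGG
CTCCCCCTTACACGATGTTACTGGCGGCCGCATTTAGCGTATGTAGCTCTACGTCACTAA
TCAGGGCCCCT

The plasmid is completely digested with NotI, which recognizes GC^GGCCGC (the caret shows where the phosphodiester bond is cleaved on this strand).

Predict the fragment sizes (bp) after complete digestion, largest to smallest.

102, 49, 22, 18 bp

NotI sites (GCGGCCGC) start at positions 2, 24, 42, 144.
NotI cuts after base 2 of each site, so after positions 3, 25, 43, 145.
Circular molecule, 4 cuts → 4 fragments:
  4–25 → 22 bp
  26–43 → 18 bp
  44–145 → 102 bp
  146–191 then 1–3 → 46 + 3 = 49 bp
Sorted largest to smallest: 102, 49, 22, 18 bp.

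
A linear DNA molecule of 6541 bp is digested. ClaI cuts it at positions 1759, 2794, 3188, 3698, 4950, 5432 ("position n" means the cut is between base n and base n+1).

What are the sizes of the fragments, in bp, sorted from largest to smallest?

Linear molecule, 6 cuts → 7 fragments:
  1759 − 0 = 1759 bp
  2794 − 1759 = 1035 bp
  3188 − 2794 = 394 bp
  3698 − 3188 = 510 bp
  4950 − 3698 = 1252 bp
  5432 − 4950 = 482 bp
  6541 − 5432 = 1109 bp
Sorted largest to smallest: 1759, 1252, 1109, 1035, 510, 482, 394 bp.

1759, 1252, 1109, 1035, 510, 482, 394 bp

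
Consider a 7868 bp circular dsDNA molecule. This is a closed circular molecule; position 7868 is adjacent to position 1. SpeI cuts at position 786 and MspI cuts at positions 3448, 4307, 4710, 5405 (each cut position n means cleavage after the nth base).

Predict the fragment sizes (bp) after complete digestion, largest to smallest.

Combined cut positions (sorted): 786, 3448, 4307, 4710, 5405.
Circular molecule, 5 cuts → 5 fragments:
  3448 − 786 = 2662 bp
  4307 − 3448 = 859 bp
  4710 − 4307 = 403 bp
  5405 − 4710 = 695 bp
  wrap: 7868 − 5405 + 786 = 3249 bp
Sorted largest to smallest: 3249, 2662, 859, 695, 403 bp.

3249, 2662, 859, 695, 403 bp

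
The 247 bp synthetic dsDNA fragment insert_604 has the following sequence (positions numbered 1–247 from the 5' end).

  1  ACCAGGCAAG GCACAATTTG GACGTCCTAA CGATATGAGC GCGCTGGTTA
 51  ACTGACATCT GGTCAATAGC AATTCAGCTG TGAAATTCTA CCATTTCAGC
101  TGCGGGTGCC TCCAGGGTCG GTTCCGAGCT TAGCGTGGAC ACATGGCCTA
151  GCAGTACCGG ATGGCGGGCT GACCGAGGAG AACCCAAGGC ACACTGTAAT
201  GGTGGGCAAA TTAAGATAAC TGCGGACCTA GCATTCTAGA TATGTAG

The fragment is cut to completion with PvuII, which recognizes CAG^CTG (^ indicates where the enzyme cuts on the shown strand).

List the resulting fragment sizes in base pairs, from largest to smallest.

PvuII sites (CAGCTG) start at positions 75, 97.
PvuII cuts after base 3 of each site, so after positions 77, 99.
Linear molecule, 2 cuts → 3 fragments:
  1–77 → 77 bp
  78–99 → 22 bp
  100–247 → 148 bp
Sorted largest to smallest: 148, 77, 22 bp.

148, 77, 22 bp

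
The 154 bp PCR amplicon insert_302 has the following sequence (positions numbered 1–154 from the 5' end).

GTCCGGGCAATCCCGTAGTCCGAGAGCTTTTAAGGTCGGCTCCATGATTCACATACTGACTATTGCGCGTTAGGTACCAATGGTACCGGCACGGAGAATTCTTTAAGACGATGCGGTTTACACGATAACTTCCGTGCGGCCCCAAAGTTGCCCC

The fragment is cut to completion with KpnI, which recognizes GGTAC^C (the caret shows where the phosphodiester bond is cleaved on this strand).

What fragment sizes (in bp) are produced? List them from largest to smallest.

KpnI sites (GGTACC) start at positions 73, 82.
KpnI cuts after base 5 of each site (before the last base), so after positions 77, 86.
Linear molecule, 2 cuts → 3 fragments:
  1–77 → 77 bp
  78–86 → 9 bp
  87–154 → 68 bp
Sorted largest to smallest: 77, 68, 9 bp.

77, 68, 9 bp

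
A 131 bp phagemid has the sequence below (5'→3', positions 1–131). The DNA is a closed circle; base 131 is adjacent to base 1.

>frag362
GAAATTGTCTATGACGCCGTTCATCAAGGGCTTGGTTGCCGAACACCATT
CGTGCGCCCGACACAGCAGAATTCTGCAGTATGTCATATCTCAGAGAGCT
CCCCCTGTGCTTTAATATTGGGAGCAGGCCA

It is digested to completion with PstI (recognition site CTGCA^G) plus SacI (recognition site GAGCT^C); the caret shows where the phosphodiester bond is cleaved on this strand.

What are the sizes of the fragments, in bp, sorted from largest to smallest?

The PstI site (CTGCAG) starts at position 74.
PstI cuts after base 5 of each site (before the last base), so after position 78.
The SacI site (GAGCTC) starts at position 96.
SacI cuts after base 5 of each site (before the last base), so after position 100.
Combined cut positions: 78, 100.
Circular molecule, 2 cuts → 2 fragments:
  79–100 → 22 bp
  101–131 then 1–78 → 31 + 78 = 109 bp
Sorted largest to smallest: 109, 22 bp.

109, 22 bp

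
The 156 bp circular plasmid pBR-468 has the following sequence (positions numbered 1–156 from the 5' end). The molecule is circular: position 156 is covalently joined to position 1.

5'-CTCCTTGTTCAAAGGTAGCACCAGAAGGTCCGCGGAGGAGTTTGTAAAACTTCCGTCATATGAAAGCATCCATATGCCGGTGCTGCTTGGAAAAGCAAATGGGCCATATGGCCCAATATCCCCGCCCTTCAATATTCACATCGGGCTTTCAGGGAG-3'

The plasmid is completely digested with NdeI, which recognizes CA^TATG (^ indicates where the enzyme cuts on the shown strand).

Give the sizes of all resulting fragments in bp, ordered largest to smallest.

NdeI sites (CATATG) start at positions 57, 71, 105.
NdeI cuts after base 2 of each site, so after positions 58, 72, 106.
Circular molecule, 3 cuts → 3 fragments:
  59–72 → 14 bp
  73–106 → 34 bp
  107–156 then 1–58 → 50 + 58 = 108 bp
Sorted largest to smallest: 108, 34, 14 bp.

108, 34, 14 bp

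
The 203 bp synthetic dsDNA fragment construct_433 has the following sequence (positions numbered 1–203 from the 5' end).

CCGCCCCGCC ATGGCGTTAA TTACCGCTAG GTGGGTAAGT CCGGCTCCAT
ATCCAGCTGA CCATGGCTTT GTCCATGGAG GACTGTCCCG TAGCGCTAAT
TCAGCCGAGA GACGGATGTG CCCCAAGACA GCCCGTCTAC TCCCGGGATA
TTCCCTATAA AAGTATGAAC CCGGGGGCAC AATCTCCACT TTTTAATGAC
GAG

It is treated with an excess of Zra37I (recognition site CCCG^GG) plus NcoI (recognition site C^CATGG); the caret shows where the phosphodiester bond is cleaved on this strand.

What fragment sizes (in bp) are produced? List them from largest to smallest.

Zra37I sites (CCCGGG) start at positions 142, 170.
Zra37I cuts after base 4 of each site, so after positions 145, 173.
NcoI sites (CCATGG) start at positions 9, 61, 73.
NcoI cuts after the first base of each site, so after positions 9, 61, 73.
Combined cut positions: 9, 61, 73, 145, 173.
Linear molecule, 5 cuts → 6 fragments:
  1–9 → 9 bp
  10–61 → 52 bp
  62–73 → 12 bp
  74–145 → 72 bp
  146–173 → 28 bp
  174–203 → 30 bp
Sorted largest to smallest: 72, 52, 30, 28, 12, 9 bp.

72, 52, 30, 28, 12, 9 bp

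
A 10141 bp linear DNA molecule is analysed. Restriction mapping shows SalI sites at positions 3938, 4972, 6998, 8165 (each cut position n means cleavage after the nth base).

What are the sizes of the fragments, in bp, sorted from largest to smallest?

3938, 2026, 1976, 1167, 1034 bp

Linear molecule, 4 cuts → 5 fragments:
  3938 − 0 = 3938 bp
  4972 − 3938 = 1034 bp
  6998 − 4972 = 2026 bp
  8165 − 6998 = 1167 bp
  10141 − 8165 = 1976 bp
Sorted largest to smallest: 3938, 2026, 1976, 1167, 1034 bp.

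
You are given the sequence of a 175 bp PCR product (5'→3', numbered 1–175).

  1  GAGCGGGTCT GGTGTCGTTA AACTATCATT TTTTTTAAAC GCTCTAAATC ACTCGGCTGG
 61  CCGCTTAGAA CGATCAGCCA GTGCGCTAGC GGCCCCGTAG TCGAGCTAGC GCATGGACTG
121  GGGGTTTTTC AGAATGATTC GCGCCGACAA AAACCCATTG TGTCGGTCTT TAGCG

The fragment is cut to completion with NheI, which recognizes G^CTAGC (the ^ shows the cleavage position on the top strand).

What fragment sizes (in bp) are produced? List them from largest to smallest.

NheI sites (GCTAGC) start at positions 85, 105.
NheI cuts after the first base of each site, so after positions 85, 105.
Linear molecule, 2 cuts → 3 fragments:
  1–85 → 85 bp
  86–105 → 20 bp
  106–175 → 70 bp
Sorted largest to smallest: 85, 70, 20 bp.

85, 70, 20 bp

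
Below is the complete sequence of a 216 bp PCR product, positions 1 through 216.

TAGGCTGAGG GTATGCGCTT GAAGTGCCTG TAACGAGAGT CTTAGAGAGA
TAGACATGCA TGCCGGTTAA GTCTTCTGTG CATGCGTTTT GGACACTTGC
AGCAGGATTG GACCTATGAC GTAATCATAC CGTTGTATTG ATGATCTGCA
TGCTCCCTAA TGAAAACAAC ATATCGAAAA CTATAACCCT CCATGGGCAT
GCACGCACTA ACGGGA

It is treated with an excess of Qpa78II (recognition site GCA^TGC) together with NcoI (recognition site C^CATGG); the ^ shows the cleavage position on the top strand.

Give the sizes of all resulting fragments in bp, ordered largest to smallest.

Qpa78II sites (GCATGC) start at positions 58, 80, 148, 197.
Qpa78II cuts after base 3 of each site, so after positions 60, 82, 150, 199.
The NcoI site (CCATGG) starts at position 191.
NcoI cuts after the first base of each site, so after position 191.
Combined cut positions: 60, 82, 150, 191, 199.
Linear molecule, 5 cuts → 6 fragments:
  1–60 → 60 bp
  61–82 → 22 bp
  83–150 → 68 bp
  151–191 → 41 bp
  192–199 → 8 bp
  200–216 → 17 bp
Sorted largest to smallest: 68, 60, 41, 22, 17, 8 bp.

68, 60, 41, 22, 17, 8 bp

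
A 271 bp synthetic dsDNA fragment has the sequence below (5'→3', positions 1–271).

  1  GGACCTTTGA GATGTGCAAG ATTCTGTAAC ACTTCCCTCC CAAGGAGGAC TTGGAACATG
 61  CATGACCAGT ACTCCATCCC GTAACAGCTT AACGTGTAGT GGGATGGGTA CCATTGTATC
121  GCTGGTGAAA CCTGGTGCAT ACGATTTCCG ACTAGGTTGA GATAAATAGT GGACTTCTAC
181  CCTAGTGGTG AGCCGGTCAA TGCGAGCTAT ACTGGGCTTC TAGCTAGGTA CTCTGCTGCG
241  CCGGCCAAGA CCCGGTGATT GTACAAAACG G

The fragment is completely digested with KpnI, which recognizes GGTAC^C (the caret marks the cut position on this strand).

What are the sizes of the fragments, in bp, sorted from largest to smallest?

The KpnI site (GGTACC) starts at position 107.
KpnI cuts after base 5 of each site (before the last base), so after position 111.
Linear molecule, 1 cut → 2 fragments:
  1–111 → 111 bp
  112–271 → 160 bp
Sorted largest to smallest: 160, 111 bp.

160, 111 bp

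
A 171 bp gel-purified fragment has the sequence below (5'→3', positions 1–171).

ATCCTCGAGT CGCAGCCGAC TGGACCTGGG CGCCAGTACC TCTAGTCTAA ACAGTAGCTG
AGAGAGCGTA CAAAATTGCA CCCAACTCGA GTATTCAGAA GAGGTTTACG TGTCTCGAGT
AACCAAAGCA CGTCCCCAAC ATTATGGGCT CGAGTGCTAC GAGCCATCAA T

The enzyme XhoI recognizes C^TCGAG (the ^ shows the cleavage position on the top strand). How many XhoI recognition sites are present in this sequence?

CTCGAG occurs starting at positions 4, 86, 114, 149.
XhoI cuts at 4 sites.

4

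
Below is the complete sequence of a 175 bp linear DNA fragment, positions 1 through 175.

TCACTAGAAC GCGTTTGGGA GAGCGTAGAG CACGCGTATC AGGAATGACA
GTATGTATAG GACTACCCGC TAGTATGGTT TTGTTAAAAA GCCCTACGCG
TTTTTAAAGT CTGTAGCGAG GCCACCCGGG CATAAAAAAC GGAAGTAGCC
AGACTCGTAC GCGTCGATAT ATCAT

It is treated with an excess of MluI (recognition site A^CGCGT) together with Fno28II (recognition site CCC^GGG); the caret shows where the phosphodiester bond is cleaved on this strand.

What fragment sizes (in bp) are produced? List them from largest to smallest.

64, 32, 31, 23, 16, 9 bp

MluI sites (ACGCGT) start at positions 9, 32, 96, 159.
MluI cuts after the first base of each site, so after positions 9, 32, 96, 159.
The Fno28II site (CCCGGG) starts at position 125.
Fno28II cuts after base 3 of each site, so after position 127.
Combined cut positions: 9, 32, 96, 127, 159.
Linear molecule, 5 cuts → 6 fragments:
  1–9 → 9 bp
  10–32 → 23 bp
  33–96 → 64 bp
  97–127 → 31 bp
  128–159 → 32 bp
  160–175 → 16 bp
Sorted largest to smallest: 64, 32, 31, 23, 16, 9 bp.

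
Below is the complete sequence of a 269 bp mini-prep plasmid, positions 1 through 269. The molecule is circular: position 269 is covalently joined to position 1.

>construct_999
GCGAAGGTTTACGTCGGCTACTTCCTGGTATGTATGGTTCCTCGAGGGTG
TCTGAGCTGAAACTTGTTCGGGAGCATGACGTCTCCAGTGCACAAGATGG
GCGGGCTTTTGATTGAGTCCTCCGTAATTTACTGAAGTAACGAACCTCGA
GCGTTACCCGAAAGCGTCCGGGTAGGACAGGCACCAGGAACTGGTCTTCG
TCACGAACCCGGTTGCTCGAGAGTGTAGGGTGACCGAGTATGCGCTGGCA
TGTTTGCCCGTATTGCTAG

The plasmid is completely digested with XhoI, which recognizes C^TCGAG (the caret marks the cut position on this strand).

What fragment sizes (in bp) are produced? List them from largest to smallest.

XhoI sites (CTCGAG) start at positions 41, 146, 216.
XhoI cuts after the first base of each site, so after positions 41, 146, 216.
Circular molecule, 3 cuts → 3 fragments:
  42–146 → 105 bp
  147–216 → 70 bp
  217–269 then 1–41 → 53 + 41 = 94 bp
Sorted largest to smallest: 105, 94, 70 bp.

105, 94, 70 bp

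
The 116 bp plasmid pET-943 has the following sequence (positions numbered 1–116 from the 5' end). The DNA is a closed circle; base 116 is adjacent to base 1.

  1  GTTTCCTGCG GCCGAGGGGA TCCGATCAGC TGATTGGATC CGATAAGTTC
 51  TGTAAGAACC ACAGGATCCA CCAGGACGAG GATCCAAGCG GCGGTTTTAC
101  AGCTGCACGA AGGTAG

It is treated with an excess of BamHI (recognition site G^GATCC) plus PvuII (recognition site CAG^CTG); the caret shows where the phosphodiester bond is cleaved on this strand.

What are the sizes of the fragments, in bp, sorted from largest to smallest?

32, 28, 22, 16, 11, 7 bp

BamHI sites (GGATCC) start at positions 18, 36, 64, 80.
BamHI cuts after the first base of each site, so after positions 18, 36, 64, 80.
PvuII sites (CAGCTG) start at positions 27, 100.
PvuII cuts after base 3 of each site, so after positions 29, 102.
Combined cut positions: 18, 29, 36, 64, 80, 102.
Circular molecule, 6 cuts → 6 fragments:
  19–29 → 11 bp
  30–36 → 7 bp
  37–64 → 28 bp
  65–80 → 16 bp
  81–102 → 22 bp
  103–116 then 1–18 → 14 + 18 = 32 bp
Sorted largest to smallest: 32, 28, 22, 16, 11, 7 bp.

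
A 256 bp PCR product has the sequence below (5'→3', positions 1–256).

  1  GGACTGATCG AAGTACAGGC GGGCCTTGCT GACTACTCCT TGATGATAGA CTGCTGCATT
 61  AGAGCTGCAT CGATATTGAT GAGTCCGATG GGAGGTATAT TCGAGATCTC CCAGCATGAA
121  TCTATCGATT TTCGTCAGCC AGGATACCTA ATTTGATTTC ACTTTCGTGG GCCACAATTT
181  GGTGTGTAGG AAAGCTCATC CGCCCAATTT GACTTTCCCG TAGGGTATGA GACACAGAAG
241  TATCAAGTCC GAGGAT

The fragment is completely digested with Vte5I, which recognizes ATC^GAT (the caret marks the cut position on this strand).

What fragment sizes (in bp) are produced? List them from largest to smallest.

Vte5I sites (ATCGAT) start at positions 69, 124.
Vte5I cuts after base 3 of each site, so after positions 71, 126.
Linear molecule, 2 cuts → 3 fragments:
  1–71 → 71 bp
  72–126 → 55 bp
  127–256 → 130 bp
Sorted largest to smallest: 130, 71, 55 bp.

130, 71, 55 bp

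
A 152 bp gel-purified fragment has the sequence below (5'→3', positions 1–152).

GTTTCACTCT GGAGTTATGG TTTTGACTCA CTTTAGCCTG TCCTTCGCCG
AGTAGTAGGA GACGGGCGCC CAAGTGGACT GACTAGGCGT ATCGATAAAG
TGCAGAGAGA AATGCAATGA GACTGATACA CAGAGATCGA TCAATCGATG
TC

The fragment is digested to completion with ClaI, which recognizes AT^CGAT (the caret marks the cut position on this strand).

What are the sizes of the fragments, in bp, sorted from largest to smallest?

92, 45, 8, 7 bp

ClaI sites (ATCGAT) start at positions 91, 136, 144.
ClaI cuts after base 2 of each site, so after positions 92, 137, 145.
Linear molecule, 3 cuts → 4 fragments:
  1–92 → 92 bp
  93–137 → 45 bp
  138–145 → 8 bp
  146–152 → 7 bp
Sorted largest to smallest: 92, 45, 8, 7 bp.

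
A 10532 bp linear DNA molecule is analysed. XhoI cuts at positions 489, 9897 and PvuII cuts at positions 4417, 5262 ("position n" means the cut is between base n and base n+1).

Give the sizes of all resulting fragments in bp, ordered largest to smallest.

Combined cut positions (sorted): 489, 4417, 5262, 9897.
Linear molecule, 4 cuts → 5 fragments:
  489 − 0 = 489 bp
  4417 − 489 = 3928 bp
  5262 − 4417 = 845 bp
  9897 − 5262 = 4635 bp
  10532 − 9897 = 635 bp
Sorted largest to smallest: 4635, 3928, 845, 635, 489 bp.

4635, 3928, 845, 635, 489 bp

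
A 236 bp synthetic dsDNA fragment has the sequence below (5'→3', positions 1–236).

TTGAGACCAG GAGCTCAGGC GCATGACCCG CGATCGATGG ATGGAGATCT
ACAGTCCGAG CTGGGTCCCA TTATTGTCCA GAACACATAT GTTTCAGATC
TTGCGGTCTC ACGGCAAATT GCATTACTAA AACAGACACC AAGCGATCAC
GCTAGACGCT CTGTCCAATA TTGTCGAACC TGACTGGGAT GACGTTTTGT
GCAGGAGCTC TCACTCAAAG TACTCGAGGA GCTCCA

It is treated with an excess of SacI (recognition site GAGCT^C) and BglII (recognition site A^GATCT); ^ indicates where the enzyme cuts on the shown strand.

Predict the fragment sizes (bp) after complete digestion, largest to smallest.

SacI sites (GAGCTC) start at positions 11, 205, 229.
SacI cuts after base 5 of each site (before the last base), so after positions 15, 209, 233.
BglII sites (AGATCT) start at positions 45, 96.
BglII cuts after the first base of each site, so after positions 45, 96.
Combined cut positions: 15, 45, 96, 209, 233.
Linear molecule, 5 cuts → 6 fragments:
  1–15 → 15 bp
  16–45 → 30 bp
  46–96 → 51 bp
  97–209 → 113 bp
  210–233 → 24 bp
  234–236 → 3 bp
Sorted largest to smallest: 113, 51, 30, 24, 15, 3 bp.

113, 51, 30, 24, 15, 3 bp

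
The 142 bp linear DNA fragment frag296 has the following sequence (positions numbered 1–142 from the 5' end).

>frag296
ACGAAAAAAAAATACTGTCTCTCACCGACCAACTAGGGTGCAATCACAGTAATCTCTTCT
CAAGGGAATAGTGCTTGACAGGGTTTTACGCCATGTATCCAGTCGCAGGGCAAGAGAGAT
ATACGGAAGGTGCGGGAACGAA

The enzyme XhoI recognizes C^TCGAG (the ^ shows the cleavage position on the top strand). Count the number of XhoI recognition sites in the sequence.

No occurrence of CTCGAG is present in the sequence.
XhoI does not cut: 0 sites.

0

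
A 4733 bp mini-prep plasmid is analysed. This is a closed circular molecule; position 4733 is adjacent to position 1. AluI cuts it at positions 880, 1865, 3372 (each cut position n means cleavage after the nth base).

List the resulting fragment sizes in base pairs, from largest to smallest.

Circular molecule, 3 cuts → 3 fragments:
  1865 − 880 = 985 bp
  3372 − 1865 = 1507 bp
  wrap: 4733 − 3372 + 880 = 2241 bp
Sorted largest to smallest: 2241, 1507, 985 bp.

2241, 1507, 985 bp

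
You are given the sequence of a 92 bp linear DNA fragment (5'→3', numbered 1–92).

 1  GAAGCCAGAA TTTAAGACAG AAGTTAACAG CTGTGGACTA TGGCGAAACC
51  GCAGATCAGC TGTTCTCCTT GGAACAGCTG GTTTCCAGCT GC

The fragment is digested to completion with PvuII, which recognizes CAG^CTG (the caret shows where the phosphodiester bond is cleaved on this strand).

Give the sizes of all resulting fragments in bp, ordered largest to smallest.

30, 29, 18, 11, 4 bp

PvuII sites (CAGCTG) start at positions 28, 57, 75, 86.
PvuII cuts after base 3 of each site, so after positions 30, 59, 77, 88.
Linear molecule, 4 cuts → 5 fragments:
  1–30 → 30 bp
  31–59 → 29 bp
  60–77 → 18 bp
  78–88 → 11 bp
  89–92 → 4 bp
Sorted largest to smallest: 30, 29, 18, 11, 4 bp.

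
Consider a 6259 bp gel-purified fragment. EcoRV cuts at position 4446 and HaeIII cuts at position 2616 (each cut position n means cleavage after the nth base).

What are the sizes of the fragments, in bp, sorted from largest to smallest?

Combined cut positions (sorted): 2616, 4446.
Linear molecule, 2 cuts → 3 fragments:
  2616 − 0 = 2616 bp
  4446 − 2616 = 1830 bp
  6259 − 4446 = 1813 bp
Sorted largest to smallest: 2616, 1830, 1813 bp.

2616, 1830, 1813 bp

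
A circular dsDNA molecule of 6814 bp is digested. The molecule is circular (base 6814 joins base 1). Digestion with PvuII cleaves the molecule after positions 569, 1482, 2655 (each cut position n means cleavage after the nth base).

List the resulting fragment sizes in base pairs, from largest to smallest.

Circular molecule, 3 cuts → 3 fragments:
  1482 − 569 = 913 bp
  2655 − 1482 = 1173 bp
  wrap: 6814 − 2655 + 569 = 4728 bp
Sorted largest to smallest: 4728, 1173, 913 bp.

4728, 1173, 913 bp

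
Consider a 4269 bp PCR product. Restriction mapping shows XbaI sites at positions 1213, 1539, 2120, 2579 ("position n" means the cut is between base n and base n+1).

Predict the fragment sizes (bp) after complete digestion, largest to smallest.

1690, 1213, 581, 459, 326 bp

Linear molecule, 4 cuts → 5 fragments:
  1213 − 0 = 1213 bp
  1539 − 1213 = 326 bp
  2120 − 1539 = 581 bp
  2579 − 2120 = 459 bp
  4269 − 2579 = 1690 bp
Sorted largest to smallest: 1690, 1213, 581, 459, 326 bp.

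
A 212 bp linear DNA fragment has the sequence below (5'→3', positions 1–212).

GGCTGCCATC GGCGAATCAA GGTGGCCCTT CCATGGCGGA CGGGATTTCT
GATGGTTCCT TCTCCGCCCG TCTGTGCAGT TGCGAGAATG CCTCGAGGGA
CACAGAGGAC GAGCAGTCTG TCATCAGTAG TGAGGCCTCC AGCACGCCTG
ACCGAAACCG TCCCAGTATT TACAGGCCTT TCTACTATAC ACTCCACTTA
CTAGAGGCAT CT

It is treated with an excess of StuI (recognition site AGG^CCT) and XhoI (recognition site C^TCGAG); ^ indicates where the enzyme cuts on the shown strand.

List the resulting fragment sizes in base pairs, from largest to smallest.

StuI sites (AGGCCT) start at positions 133, 174.
StuI cuts after base 3 of each site, so after positions 135, 176.
The XhoI site (CTCGAG) starts at position 92.
XhoI cuts after the first base of each site, so after position 92.
Combined cut positions: 92, 135, 176.
Linear molecule, 3 cuts → 4 fragments:
  1–92 → 92 bp
  93–135 → 43 bp
  136–176 → 41 bp
  177–212 → 36 bp
Sorted largest to smallest: 92, 43, 41, 36 bp.

92, 43, 41, 36 bp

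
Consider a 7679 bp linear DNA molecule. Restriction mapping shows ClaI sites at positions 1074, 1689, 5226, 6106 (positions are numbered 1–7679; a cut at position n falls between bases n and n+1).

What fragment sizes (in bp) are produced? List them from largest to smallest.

3537, 1573, 1074, 880, 615 bp

Linear molecule, 4 cuts → 5 fragments:
  1074 − 0 = 1074 bp
  1689 − 1074 = 615 bp
  5226 − 1689 = 3537 bp
  6106 − 5226 = 880 bp
  7679 − 6106 = 1573 bp
Sorted largest to smallest: 3537, 1573, 1074, 880, 615 bp.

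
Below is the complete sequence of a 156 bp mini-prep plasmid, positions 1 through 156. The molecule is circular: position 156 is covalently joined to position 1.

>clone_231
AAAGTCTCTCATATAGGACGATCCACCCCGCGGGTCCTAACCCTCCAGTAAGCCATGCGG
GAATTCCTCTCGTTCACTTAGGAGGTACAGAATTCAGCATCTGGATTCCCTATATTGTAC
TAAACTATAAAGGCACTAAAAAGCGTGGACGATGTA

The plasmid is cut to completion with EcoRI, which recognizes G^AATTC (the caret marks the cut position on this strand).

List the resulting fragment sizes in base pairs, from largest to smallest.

127, 29 bp

EcoRI sites (GAATTC) start at positions 61, 90.
EcoRI cuts after the first base of each site, so after positions 61, 90.
Circular molecule, 2 cuts → 2 fragments:
  62–90 → 29 bp
  91–156 then 1–61 → 66 + 61 = 127 bp
Sorted largest to smallest: 127, 29 bp.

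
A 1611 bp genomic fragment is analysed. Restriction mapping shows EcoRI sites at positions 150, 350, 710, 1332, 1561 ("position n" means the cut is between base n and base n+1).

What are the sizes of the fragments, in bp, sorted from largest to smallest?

Linear molecule, 5 cuts → 6 fragments:
  150 − 0 = 150 bp
  350 − 150 = 200 bp
  710 − 350 = 360 bp
  1332 − 710 = 622 bp
  1561 − 1332 = 229 bp
  1611 − 1561 = 50 bp
Sorted largest to smallest: 622, 360, 229, 200, 150, 50 bp.

622, 360, 229, 200, 150, 50 bp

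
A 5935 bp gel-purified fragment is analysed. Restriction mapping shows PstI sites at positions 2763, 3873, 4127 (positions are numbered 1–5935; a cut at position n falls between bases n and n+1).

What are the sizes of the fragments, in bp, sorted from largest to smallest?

2763, 1808, 1110, 254 bp

Linear molecule, 3 cuts → 4 fragments:
  2763 − 0 = 2763 bp
  3873 − 2763 = 1110 bp
  4127 − 3873 = 254 bp
  5935 − 4127 = 1808 bp
Sorted largest to smallest: 2763, 1808, 1110, 254 bp.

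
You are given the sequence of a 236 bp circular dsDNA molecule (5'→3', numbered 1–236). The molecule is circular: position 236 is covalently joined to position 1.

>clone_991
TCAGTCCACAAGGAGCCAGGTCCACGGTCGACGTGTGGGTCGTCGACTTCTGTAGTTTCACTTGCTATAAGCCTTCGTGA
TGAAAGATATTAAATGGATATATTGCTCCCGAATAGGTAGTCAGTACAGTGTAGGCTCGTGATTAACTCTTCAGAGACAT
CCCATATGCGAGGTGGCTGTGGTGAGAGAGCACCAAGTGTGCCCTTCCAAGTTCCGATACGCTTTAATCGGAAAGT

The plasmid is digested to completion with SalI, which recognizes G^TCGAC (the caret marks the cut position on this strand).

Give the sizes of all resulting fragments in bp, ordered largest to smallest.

221, 15 bp

SalI sites (GTCGAC) start at positions 27, 42.
SalI cuts after the first base of each site, so after positions 27, 42.
Circular molecule, 2 cuts → 2 fragments:
  28–42 → 15 bp
  43–236 then 1–27 → 194 + 27 = 221 bp
Sorted largest to smallest: 221, 15 bp.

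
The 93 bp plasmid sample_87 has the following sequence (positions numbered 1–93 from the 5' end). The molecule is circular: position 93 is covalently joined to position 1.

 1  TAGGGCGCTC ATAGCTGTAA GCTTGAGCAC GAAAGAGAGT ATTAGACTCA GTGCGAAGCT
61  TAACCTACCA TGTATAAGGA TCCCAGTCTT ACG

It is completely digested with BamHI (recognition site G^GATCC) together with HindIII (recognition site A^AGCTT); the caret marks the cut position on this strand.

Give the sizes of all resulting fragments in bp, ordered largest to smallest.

37, 34, 22 bp

The BamHI site (GGATCC) starts at position 78.
BamHI cuts after the first base of each site, so after position 78.
HindIII sites (AAGCTT) start at positions 19, 56.
HindIII cuts after the first base of each site, so after positions 19, 56.
Combined cut positions: 19, 56, 78.
Circular molecule, 3 cuts → 3 fragments:
  20–56 → 37 bp
  57–78 → 22 bp
  79–93 then 1–19 → 15 + 19 = 34 bp
Sorted largest to smallest: 37, 34, 22 bp.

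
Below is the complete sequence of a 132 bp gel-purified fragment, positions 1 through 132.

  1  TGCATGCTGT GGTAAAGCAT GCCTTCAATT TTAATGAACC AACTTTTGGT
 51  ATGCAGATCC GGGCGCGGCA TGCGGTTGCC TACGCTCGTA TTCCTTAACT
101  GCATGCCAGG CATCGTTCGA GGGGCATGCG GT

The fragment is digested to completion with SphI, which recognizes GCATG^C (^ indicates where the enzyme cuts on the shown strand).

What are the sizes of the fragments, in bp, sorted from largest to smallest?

SphI sites (GCATGC) start at positions 2, 17, 68, 101, 124.
SphI cuts after base 5 of each site (before the last base), so after positions 6, 21, 72, 105, 128.
Linear molecule, 5 cuts → 6 fragments:
  1–6 → 6 bp
  7–21 → 15 bp
  22–72 → 51 bp
  73–105 → 33 bp
  106–128 → 23 bp
  129–132 → 4 bp
Sorted largest to smallest: 51, 33, 23, 15, 6, 4 bp.

51, 33, 23, 15, 6, 4 bp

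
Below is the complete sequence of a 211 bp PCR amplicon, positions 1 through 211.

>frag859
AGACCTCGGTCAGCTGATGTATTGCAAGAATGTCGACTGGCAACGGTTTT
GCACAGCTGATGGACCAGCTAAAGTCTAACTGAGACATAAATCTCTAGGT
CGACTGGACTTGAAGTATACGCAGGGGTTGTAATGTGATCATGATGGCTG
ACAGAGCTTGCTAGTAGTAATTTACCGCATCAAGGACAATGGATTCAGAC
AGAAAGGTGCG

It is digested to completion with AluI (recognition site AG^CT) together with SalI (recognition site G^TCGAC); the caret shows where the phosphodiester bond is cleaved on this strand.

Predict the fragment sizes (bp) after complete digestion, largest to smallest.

AluI sites (AGCT) start at positions 12, 55, 67, 155.
AluI cuts after base 2 of each site, so after positions 13, 56, 68, 156.
SalI sites (GTCGAC) start at positions 32, 99.
SalI cuts after the first base of each site, so after positions 32, 99.
Combined cut positions: 13, 32, 56, 68, 99, 156.
Linear molecule, 6 cuts → 7 fragments:
  1–13 → 13 bp
  14–32 → 19 bp
  33–56 → 24 bp
  57–68 → 12 bp
  69–99 → 31 bp
  100–156 → 57 bp
  157–211 → 55 bp
Sorted largest to smallest: 57, 55, 31, 24, 19, 13, 12 bp.

57, 55, 31, 24, 19, 13, 12 bp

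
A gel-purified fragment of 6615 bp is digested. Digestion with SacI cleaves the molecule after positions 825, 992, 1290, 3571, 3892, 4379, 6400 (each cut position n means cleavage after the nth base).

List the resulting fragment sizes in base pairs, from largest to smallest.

2281, 2021, 825, 487, 321, 298, 215, 167 bp

Linear molecule, 7 cuts → 8 fragments:
  825 − 0 = 825 bp
  992 − 825 = 167 bp
  1290 − 992 = 298 bp
  3571 − 1290 = 2281 bp
  3892 − 3571 = 321 bp
  4379 − 3892 = 487 bp
  6400 − 4379 = 2021 bp
  6615 − 6400 = 215 bp
Sorted largest to smallest: 2281, 2021, 825, 487, 321, 298, 215, 167 bp.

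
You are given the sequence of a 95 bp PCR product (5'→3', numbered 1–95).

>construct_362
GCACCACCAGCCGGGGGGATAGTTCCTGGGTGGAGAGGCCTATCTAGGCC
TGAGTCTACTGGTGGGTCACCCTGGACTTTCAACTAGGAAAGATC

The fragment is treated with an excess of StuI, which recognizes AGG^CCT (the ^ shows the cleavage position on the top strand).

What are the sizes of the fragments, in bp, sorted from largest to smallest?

StuI sites (AGGCCT) start at positions 36, 46.
StuI cuts after base 3 of each site, so after positions 38, 48.
Linear molecule, 2 cuts → 3 fragments:
  1–38 → 38 bp
  39–48 → 10 bp
  49–95 → 47 bp
Sorted largest to smallest: 47, 38, 10 bp.

47, 38, 10 bp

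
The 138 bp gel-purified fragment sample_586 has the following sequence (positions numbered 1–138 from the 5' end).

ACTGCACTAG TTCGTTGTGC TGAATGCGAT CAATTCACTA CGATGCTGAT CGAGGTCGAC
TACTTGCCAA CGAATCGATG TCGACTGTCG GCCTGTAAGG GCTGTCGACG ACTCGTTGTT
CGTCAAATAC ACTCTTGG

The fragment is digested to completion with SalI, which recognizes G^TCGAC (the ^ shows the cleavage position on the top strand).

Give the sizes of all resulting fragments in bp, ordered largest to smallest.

55, 34, 25, 24 bp

SalI sites (GTCGAC) start at positions 55, 80, 104.
SalI cuts after the first base of each site, so after positions 55, 80, 104.
Linear molecule, 3 cuts → 4 fragments:
  1–55 → 55 bp
  56–80 → 25 bp
  81–104 → 24 bp
  105–138 → 34 bp
Sorted largest to smallest: 55, 34, 25, 24 bp.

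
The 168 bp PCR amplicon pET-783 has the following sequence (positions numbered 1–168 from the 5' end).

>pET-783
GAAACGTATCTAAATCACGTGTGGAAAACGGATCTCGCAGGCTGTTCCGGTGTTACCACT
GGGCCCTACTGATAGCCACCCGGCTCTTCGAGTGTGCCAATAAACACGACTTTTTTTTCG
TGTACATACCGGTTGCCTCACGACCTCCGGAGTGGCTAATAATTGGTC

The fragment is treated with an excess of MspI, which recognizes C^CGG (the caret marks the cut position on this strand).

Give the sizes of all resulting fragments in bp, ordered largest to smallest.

MspI sites (CCGG) start at positions 47, 80, 129, 147.
MspI cuts after the first base of each site, so after positions 47, 80, 129, 147.
Linear molecule, 4 cuts → 5 fragments:
  1–47 → 47 bp
  48–80 → 33 bp
  81–129 → 49 bp
  130–147 → 18 bp
  148–168 → 21 bp
Sorted largest to smallest: 49, 47, 33, 21, 18 bp.

49, 47, 33, 21, 18 bp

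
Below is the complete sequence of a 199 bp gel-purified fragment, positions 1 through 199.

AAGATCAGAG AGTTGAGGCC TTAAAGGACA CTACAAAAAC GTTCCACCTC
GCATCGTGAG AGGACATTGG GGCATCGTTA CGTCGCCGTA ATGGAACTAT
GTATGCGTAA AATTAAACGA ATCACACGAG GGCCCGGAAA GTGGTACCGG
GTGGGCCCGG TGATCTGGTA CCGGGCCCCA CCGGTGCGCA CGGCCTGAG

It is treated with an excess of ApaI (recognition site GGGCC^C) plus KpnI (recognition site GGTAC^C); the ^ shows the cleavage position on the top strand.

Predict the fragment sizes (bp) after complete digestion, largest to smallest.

134, 22, 14, 13, 10, 6 bp

ApaI sites (GGGCCC) start at positions 130, 153, 173.
ApaI cuts after base 5 of each site (before the last base), so after positions 134, 157, 177.
KpnI sites (GGTACC) start at positions 143, 167.
KpnI cuts after base 5 of each site (before the last base), so after positions 147, 171.
Combined cut positions: 134, 147, 157, 171, 177.
Linear molecule, 5 cuts → 6 fragments:
  1–134 → 134 bp
  135–147 → 13 bp
  148–157 → 10 bp
  158–171 → 14 bp
  172–177 → 6 bp
  178–199 → 22 bp
Sorted largest to smallest: 134, 22, 14, 13, 10, 6 bp.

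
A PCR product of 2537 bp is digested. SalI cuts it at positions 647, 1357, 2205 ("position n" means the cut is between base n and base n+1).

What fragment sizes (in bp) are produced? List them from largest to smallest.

Linear molecule, 3 cuts → 4 fragments:
  647 − 0 = 647 bp
  1357 − 647 = 710 bp
  2205 − 1357 = 848 bp
  2537 − 2205 = 332 bp
Sorted largest to smallest: 848, 710, 647, 332 bp.

848, 710, 647, 332 bp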